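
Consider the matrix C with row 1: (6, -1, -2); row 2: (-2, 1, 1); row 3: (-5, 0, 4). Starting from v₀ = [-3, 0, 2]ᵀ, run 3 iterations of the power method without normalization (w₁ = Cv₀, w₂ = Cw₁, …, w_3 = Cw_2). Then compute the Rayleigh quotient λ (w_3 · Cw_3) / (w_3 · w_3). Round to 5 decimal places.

w1 = Cv₀ = (6·(-3) + (-1)·0 + (-2)·2; (-2)·(-3) + 1·0 + 1·2; (-5)·(-3) + 0·0 + 4·2) = (-22, 8, 23)
w2 = Cw1 = (6·(-22) + (-1)·8 + (-2)·23; (-2)·(-22) + 1·8 + 1·23; (-5)·(-22) + 0·8 + 4·23) = (-186, 75, 202)
w3 = Cw2 = (-1595, 649, 1738)
Cw3 = (-13695, 5577, 14927)
w3·Cw3 = (-1595)·(-13695) + 649·5577 + 1738·14927 = 51406124; w3·w3 = (-1595)·(-1595) + 649·649 + 1738·1738 = 5985870
λ ≈ 51406124/5985870 = 8.58791

λ ≈ 8.58791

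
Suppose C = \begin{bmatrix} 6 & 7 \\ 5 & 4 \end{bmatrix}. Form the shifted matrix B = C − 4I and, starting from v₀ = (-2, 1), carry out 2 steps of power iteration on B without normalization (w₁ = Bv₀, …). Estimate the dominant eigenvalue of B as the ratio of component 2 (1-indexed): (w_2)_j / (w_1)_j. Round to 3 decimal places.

B = C − 4I has rows (2, 7); (5, 0)
w1 = Bv₀ = (2·(-2) + 7·1; 5·(-2) + 0·1) = (3, -10)
w2 = Bw1 = (2·3 + 7·(-10); 5·3 + 0·(-10)) = (-64, 15)
Ratio: 15/-10 = -1.500

-1.500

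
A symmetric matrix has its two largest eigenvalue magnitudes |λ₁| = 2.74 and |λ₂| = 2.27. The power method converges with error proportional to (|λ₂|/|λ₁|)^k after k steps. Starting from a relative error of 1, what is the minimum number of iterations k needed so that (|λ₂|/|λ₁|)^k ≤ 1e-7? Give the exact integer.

|λ₂/λ₁| = 2.27/2.74 = 0.82847
Need k ≥ ln(1e-7) / ln(0.82847) = -16.1181 / -0.1882 ≈ 85.653
Smallest integer k satisfying the bound: 86

86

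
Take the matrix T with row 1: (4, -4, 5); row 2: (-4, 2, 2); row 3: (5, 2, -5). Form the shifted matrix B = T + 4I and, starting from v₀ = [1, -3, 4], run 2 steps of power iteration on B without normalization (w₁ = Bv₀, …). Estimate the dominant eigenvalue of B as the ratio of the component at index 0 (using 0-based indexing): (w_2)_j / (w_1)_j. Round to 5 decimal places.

B = T + 4I has rows (8, -4, 5); (-4, 6, 2); (5, 2, -1)
w1 = Bv₀ = (40, -14, -5)
w2 = Bw1 = (351, -254, 177)
Ratio: 351/40 = 8.77500

μ ≈ 8.77500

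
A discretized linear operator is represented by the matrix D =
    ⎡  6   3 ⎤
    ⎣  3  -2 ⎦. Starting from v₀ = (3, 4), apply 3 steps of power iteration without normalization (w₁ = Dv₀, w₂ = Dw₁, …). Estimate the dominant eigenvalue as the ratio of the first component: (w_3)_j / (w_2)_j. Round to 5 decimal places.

7.44262

w1 = Dv₀ = (30, 1)
w2 = Dw1 = (183, 88)
w3 = Dw2 = (1362, 373)
Ratio at component: 1362 / 183 = 7.44262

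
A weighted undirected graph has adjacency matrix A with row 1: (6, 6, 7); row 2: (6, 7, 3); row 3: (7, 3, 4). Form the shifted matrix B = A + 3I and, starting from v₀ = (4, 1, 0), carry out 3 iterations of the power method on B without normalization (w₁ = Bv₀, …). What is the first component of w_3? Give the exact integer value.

B = A + 3I has rows (9, 6, 7); (6, 10, 3); (7, 3, 7)
w1 = Bv₀ = (9·4 + 6·1 + 7·0; 6·4 + 10·1 + 3·0; 7·4 + 3·1 + 7·0) = (42, 34, 31)
w2 = Bw1 = (9·42 + 6·34 + 7·31; 6·42 + 10·34 + 3·31; 7·42 + 3·34 + 7·31) = (799, 685, 613)
w3 = Bw2 = (15592, 13483, 11939)
Requested component of w3: 15592

15592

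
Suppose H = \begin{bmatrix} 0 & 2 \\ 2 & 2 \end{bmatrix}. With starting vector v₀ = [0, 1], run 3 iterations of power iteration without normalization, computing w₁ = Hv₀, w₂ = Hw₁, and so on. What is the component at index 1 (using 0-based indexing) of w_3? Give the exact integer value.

w1 = Hv₀ = (0·0 + 2·1; 2·0 + 2·1) = (2, 2)
w2 = Hw1 = (0·2 + 2·2; 2·2 + 2·2) = (4, 8)
w3 = Hw2 = (16, 24)
The requested component of w3 is 24.

24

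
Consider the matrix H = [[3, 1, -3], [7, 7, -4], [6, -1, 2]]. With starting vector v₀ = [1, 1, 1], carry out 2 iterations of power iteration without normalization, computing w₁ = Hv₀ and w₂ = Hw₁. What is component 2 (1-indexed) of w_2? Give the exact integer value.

w1 = Hv₀ = (1, 10, 7)
w2 = Hw1 = (-8, 49, 10)
The requested component of w2 is 49.

49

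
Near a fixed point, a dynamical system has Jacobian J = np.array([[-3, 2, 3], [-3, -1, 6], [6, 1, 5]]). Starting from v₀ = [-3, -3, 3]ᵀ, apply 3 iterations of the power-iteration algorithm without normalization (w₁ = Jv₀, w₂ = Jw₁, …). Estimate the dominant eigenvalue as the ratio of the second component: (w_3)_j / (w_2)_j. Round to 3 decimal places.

w1 = Jv₀ = ((-3)·(-3) + 2·(-3) + 3·3; (-3)·(-3) + (-1)·(-3) + 6·3; 6·(-3) + 1·(-3) + 5·3) = (12, 30, -6)
w2 = Jw1 = ((-3)·12 + 2·30 + 3·(-6); (-3)·12 + (-1)·30 + 6·(-6); 6·12 + 1·30 + 5·(-6)) = (6, -102, 72)
w3 = Jw2 = (-6, 516, 294)
Ratio at component: 516 / -102 = -5.059

-5.059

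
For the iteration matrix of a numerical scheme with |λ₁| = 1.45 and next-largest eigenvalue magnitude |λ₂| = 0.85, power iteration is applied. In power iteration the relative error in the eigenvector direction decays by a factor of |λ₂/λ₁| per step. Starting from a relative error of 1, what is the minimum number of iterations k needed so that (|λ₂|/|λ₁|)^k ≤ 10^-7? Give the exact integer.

31

|λ₂/λ₁| = 0.85/1.45 = 0.58621
Need k ≥ ln(10^-7) / ln(0.58621) = -16.1181 / -0.5341 ≈ 30.179
Smallest integer k satisfying the bound: 31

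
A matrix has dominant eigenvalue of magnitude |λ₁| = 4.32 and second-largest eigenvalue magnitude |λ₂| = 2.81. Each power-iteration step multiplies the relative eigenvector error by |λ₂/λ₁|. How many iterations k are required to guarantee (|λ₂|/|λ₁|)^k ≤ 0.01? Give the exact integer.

|λ₂/λ₁| = 2.81/4.32 = 0.65046
Need k ≥ ln(0.01) / ln(0.65046) = -4.6052 / -0.4301 ≈ 10.708
Smallest integer k satisfying the bound: 11

11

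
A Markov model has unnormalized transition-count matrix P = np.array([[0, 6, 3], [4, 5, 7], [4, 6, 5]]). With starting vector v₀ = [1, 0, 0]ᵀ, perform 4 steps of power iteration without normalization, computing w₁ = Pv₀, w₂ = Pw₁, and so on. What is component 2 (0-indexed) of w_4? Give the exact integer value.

w1 = Pv₀ = (0·1 + 6·0 + 3·0; 4·1 + 5·0 + 7·0; 4·1 + 6·0 + 5·0) = (0, 4, 4)
w2 = Pw1 = (0·0 + 6·4 + 3·4; 4·0 + 5·4 + 7·4; 4·0 + 6·4 + 5·4) = (36, 48, 44)
w3 = Pw2 = (420, 692, 652)
w4 = Pw3 = (6108, 9704, 9092)
The requested component of w4 is 9092.

9092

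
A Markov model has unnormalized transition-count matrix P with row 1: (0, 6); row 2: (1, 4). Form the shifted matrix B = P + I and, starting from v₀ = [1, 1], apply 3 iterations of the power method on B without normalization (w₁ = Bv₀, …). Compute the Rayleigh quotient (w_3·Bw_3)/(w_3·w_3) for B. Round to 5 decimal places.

B = P + I has rows (1, 6); (1, 5)
w1 = Bv₀ = (7, 6)
w2 = Bw1 = (43, 37)
w3 = Bw2 = (265, 228)
Bw3 = (1633, 1405)
w3·Bw3 = 753085; w3·w3 = 122209; μ ≈ 753085/122209 = 6.16227

μ ≈ 6.16227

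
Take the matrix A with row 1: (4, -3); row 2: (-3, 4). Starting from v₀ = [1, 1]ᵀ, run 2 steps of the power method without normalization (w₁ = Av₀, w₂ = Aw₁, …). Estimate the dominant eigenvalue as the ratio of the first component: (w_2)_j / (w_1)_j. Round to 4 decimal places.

w1 = Av₀ = (1, 1)
w2 = Aw1 = (1, 1)
Ratio at component: 1 / 1 = 1.0000

λ ≈ 1.0000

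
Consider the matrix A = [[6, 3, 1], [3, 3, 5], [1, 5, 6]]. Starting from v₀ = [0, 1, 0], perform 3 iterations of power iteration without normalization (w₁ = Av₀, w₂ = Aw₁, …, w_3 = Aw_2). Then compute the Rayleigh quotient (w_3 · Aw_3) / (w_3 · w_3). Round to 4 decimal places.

λ ≈ 11.1102

w1 = Av₀ = (6·0 + 3·1 + 1·0; 3·0 + 3·1 + 5·0; 1·0 + 5·1 + 6·0) = (3, 3, 5)
w2 = Aw1 = (6·3 + 3·3 + 1·5; 3·3 + 3·3 + 5·5; 1·3 + 5·3 + 6·5) = (32, 43, 48)
w3 = Aw2 = (369, 465, 535)
Aw3 = (4144, 5177, 5904)
w3·Aw3 = 369·4144 + 465·5177 + 535·5904 = 7095081; w3·w3 = 369·369 + 465·465 + 535·535 = 638611
λ ≈ 7095081/638611 = 11.1102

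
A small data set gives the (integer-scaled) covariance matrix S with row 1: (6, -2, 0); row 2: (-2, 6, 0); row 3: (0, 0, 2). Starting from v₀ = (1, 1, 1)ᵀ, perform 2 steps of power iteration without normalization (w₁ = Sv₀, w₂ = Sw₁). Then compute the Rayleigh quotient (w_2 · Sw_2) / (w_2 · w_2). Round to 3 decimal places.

λ ≈ 3.939

w1 = Sv₀ = (6·1 + (-2)·1 + 0·1; (-2)·1 + 6·1 + 0·1; 0·1 + 0·1 + 2·1) = (4, 4, 2)
w2 = Sw1 = (6·4 + (-2)·4 + 0·2; (-2)·4 + 6·4 + 0·2; 0·4 + 0·4 + 2·2) = (16, 16, 4)
Sw2 = (64, 64, 8)
w2·Sw2 = 16·64 + 16·64 + 4·8 = 2080; w2·w2 = 16·16 + 16·16 + 4·4 = 528
λ ≈ 2080/528 = 3.939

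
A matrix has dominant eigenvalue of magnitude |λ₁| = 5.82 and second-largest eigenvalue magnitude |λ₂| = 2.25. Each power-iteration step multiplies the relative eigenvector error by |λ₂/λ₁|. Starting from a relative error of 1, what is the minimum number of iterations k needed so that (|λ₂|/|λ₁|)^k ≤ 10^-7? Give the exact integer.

17

|λ₂/λ₁| = 2.25/5.82 = 0.38660
Need k ≥ ln(10^-7) / ln(0.38660) = -16.1181 / -0.9504 ≈ 16.960
Smallest integer k satisfying the bound: 17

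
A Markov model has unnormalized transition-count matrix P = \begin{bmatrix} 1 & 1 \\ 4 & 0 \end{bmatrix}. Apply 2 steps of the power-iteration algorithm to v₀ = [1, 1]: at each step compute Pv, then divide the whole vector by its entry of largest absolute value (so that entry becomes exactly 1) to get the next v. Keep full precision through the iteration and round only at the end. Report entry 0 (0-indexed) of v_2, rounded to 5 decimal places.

Pv0 = (2.000000, 4.000000); divide by 4.000000 → v1 = (0.500000, 1.000000)
Pv1 = (1.500000, 2.000000); divide by 2.000000 → v2 = (0.750000, 1.000000)
Requested entry of v2: 6/8 = 0.75000

0.75000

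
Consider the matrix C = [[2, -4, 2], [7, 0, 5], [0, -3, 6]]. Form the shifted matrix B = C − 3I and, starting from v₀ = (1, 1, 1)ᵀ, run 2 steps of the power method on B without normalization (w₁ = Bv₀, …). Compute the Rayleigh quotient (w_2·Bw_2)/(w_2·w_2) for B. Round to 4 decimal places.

μ ≈ 0.8035

B = C − 3I has rows (-1, -4, 2); (7, -3, 5); (0, -3, 3)
w1 = Bv₀ = ((-1)·1 + (-4)·1 + 2·1; 7·1 + (-3)·1 + 5·1; 0·1 + (-3)·1 + 3·1) = (-3, 9, 0)
w2 = Bw1 = ((-1)·(-3) + (-4)·9 + 2·0; 7·(-3) + (-3)·9 + 5·0; 0·(-3) + (-3)·9 + 3·0) = (-33, -48, -27)
Bw2 = (171, -222, 63)
w2·Bw2 = 3312; w2·w2 = 4122; μ ≈ 3312/4122 = 0.8035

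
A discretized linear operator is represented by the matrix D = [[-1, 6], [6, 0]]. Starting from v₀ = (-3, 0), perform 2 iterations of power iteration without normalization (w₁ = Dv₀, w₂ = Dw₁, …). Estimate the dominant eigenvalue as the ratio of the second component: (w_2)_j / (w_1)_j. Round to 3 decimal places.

-1.000

w1 = Dv₀ = (3, -18)
w2 = Dw1 = (-111, 18)
Ratio at component: 18 / -18 = -1.000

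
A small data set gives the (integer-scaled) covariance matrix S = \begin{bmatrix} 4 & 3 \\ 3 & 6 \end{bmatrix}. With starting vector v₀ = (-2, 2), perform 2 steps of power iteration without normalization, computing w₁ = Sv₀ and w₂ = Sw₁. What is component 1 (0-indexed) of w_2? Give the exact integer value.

30

w1 = Sv₀ = (-2, 6)
w2 = Sw1 = (10, 30)
The requested component of w2 is 30.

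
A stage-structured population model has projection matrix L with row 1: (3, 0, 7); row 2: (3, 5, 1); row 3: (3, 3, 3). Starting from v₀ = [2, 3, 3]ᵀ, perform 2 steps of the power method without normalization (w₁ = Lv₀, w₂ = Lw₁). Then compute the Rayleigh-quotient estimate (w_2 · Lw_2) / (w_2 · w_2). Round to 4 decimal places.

w1 = Lv₀ = (27, 24, 24)
w2 = Lw1 = (249, 225, 225)
Lw2 = (2322, 2097, 2097)
w2·Lw2 = 249·2322 + 225·2097 + 225·2097 = 1521828; w2·w2 = 249·249 + 225·225 + 225·225 = 163251
λ ≈ 1521828/163251 = 9.3220

9.3220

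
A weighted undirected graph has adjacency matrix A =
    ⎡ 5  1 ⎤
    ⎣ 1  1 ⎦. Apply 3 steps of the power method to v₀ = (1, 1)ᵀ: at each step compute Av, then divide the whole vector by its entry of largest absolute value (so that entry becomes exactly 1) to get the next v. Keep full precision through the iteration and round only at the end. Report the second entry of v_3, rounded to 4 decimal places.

Av0 = (6.00000, 2.00000); divide by 6.00000 → v1 = (1.00000, 0.33333)
Av1 = (5.33333, 1.33333); divide by 5.33333 → v2 = (1.00000, 0.25000)
Av2 = (5.25000, 1.25000); divide by 5.25000 → v3 = (1.00000, 0.23810)
Requested entry of v3: 40/168 = 0.2381

0.2381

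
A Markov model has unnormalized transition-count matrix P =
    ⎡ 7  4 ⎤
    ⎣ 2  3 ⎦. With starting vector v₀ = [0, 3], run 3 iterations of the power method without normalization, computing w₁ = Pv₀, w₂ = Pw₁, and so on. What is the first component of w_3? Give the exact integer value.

w1 = Pv₀ = (7·0 + 4·3; 2·0 + 3·3) = (12, 9)
w2 = Pw1 = (7·12 + 4·9; 2·12 + 3·9) = (120, 51)
w3 = Pw2 = (1044, 393)
The requested component of w3 is 1044.

1044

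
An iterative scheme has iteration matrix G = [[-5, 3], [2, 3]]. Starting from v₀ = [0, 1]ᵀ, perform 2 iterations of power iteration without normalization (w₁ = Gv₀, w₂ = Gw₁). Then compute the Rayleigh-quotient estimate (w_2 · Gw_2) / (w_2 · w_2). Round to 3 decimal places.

w1 = Gv₀ = ((-5)·0 + 3·1; 2·0 + 3·1) = (3, 3)
w2 = Gw1 = ((-5)·3 + 3·3; 2·3 + 3·3) = (-6, 15)
Gw2 = (75, 33)
w2·Gw2 = (-6)·75 + 15·33 = 45; w2·w2 = (-6)·(-6) + 15·15 = 261
λ ≈ 45/261 = 0.172

λ ≈ 0.172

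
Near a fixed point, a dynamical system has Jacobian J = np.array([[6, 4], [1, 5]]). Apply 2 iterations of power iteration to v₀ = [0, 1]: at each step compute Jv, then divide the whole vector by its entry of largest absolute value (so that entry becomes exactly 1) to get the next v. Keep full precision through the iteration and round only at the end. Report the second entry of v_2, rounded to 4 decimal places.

Jv0 = (4.00000, 5.00000); divide by 5.00000 → v1 = (0.80000, 1.00000)
Jv1 = (8.80000, 5.80000); divide by 8.80000 → v2 = (1.00000, 0.65909)
Requested entry of v2: 29/44 = 0.6591

0.6591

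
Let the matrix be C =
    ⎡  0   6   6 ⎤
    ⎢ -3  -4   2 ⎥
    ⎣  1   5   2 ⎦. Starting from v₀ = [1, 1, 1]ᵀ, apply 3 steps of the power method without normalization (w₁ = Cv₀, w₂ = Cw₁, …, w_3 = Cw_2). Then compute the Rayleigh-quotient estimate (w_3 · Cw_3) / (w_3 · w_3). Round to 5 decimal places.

w1 = Cv₀ = (0·1 + 6·1 + 6·1; (-3)·1 + (-4)·1 + 2·1; 1·1 + 5·1 + 2·1) = (12, -5, 8)
w2 = Cw1 = (0·12 + 6·(-5) + 6·8; (-3)·12 + (-4)·(-5) + 2·8; 1·12 + 5·(-5) + 2·8) = (18, 0, 3)
w3 = Cw2 = (18, -48, 24)
Cw3 = (-144, 186, -174)
w3·Cw3 = 18·(-144) + (-48)·186 + 24·(-174) = -15696; w3·w3 = 18·18 + (-48)·(-48) + 24·24 = 3204
λ ≈ -15696/3204 = -4.89888

λ ≈ -4.89888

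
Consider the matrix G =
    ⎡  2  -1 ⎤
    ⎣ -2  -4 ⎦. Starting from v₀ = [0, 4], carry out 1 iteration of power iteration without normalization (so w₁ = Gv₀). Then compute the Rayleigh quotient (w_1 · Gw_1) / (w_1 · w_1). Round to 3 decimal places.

w1 = Gv₀ = (-4, -16)
Gw1 = (8, 72)
w1·Gw1 = (-4)·8 + (-16)·72 = -1184; w1·w1 = (-4)·(-4) + (-16)·(-16) = 272
λ ≈ -1184/272 = -4.353

-4.353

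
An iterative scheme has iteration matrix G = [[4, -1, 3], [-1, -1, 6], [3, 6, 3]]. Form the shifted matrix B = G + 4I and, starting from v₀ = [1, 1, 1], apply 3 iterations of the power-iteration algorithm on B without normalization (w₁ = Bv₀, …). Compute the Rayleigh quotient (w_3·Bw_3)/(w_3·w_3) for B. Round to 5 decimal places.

B = G + 4I has rows (8, -1, 3); (-1, 3, 6); (3, 6, 7)
w1 = Bv₀ = (8·1 + (-1)·1 + 3·1; (-1)·1 + 3·1 + 6·1; 3·1 + 6·1 + 7·1) = (10, 8, 16)
w2 = Bw1 = (8·10 + (-1)·8 + 3·16; (-1)·10 + 3·8 + 6·16; 3·10 + 6·8 + 7·16) = (120, 110, 190)
w3 = Bw2 = (1420, 1350, 2350)
Bw3 = (17060, 16730, 28810)
w3·Bw3 = 114514200; w3·w3 = 9361400; μ ≈ 114514200/9361400 = 12.23259

μ ≈ 12.23259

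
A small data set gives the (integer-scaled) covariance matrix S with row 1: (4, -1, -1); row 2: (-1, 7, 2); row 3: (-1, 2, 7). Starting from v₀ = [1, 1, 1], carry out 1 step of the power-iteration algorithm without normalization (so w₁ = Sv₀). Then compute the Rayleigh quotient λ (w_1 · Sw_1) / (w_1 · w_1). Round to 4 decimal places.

w1 = Sv₀ = (4·1 + (-1)·1 + (-1)·1; (-1)·1 + 7·1 + 2·1; (-1)·1 + 2·1 + 7·1) = (2, 8, 8)
Sw1 = (-8, 70, 70)
w1·Sw1 = 2·(-8) + 8·70 + 8·70 = 1104; w1·w1 = 2·2 + 8·8 + 8·8 = 132
λ ≈ 1104/132 = 8.3636

8.3636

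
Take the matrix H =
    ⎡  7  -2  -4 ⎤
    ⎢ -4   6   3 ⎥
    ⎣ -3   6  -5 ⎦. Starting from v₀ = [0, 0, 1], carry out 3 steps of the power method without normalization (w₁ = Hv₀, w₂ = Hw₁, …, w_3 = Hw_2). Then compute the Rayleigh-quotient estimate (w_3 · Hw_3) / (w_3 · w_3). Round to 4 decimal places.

λ ≈ 6.1232

w1 = Hv₀ = (-4, 3, -5)
w2 = Hw1 = (-14, 19, 55)
w3 = Hw2 = (-356, 335, -119)
Hw3 = (-2686, 3077, 3673)
w3·Hw3 = (-356)·(-2686) + 335·3077 + (-119)·3673 = 1549924; w3·w3 = (-356)·(-356) + 335·335 + (-119)·(-119) = 253122
λ ≈ 1549924/253122 = 6.1232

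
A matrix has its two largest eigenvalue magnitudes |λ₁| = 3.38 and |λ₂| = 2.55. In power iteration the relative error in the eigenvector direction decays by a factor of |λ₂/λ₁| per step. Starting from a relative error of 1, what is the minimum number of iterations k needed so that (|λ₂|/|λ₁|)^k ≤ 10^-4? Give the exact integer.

33

|λ₂/λ₁| = 2.55/3.38 = 0.75444
Need k ≥ ln(10^-4) / ln(0.75444) = -9.2103 / -0.2818 ≈ 32.686
Smallest integer k satisfying the bound: 33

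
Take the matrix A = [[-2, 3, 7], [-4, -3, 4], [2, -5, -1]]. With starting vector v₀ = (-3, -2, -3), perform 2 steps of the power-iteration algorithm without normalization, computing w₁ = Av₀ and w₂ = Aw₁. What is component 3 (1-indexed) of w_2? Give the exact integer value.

-79

w1 = Av₀ = ((-2)·(-3) + 3·(-2) + 7·(-3); (-4)·(-3) + (-3)·(-2) + 4·(-3); 2·(-3) + (-5)·(-2) + (-1)·(-3)) = (-21, 6, 7)
w2 = Aw1 = ((-2)·(-21) + 3·6 + 7·7; (-4)·(-21) + (-3)·6 + 4·7; 2·(-21) + (-5)·6 + (-1)·7) = (109, 94, -79)
The requested component of w2 is -79.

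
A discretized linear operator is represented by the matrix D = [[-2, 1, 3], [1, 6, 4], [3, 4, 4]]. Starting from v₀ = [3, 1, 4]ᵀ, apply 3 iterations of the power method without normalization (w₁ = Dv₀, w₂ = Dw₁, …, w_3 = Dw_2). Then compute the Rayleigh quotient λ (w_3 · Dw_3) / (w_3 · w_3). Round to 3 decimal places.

w1 = Dv₀ = ((-2)·3 + 1·1 + 3·4; 1·3 + 6·1 + 4·4; 3·3 + 4·1 + 4·4) = (7, 25, 29)
w2 = Dw1 = ((-2)·7 + 1·25 + 3·29; 1·7 + 6·25 + 4·29; 3·7 + 4·25 + 4·29) = (98, 273, 237)
w3 = Dw2 = (788, 2684, 2334)
Dw3 = (8110, 26228, 22436)
w3·Dw3 = 788·8110 + 2684·26228 + 2334·22436 = 129152256; w3·w3 = 788·788 + 2684·2684 + 2334·2334 = 13272356
λ ≈ 129152256/13272356 = 9.731

λ ≈ 9.731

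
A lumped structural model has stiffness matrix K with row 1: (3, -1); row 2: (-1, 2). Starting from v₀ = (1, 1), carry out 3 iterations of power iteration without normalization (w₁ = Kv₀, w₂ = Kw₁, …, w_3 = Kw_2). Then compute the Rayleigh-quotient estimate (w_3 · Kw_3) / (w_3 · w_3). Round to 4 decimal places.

λ ≈ 3.5000

w1 = Kv₀ = (2, 1)
w2 = Kw1 = (5, 0)
w3 = Kw2 = (15, -5)
Kw3 = (50, -25)
w3·Kw3 = 15·50 + (-5)·(-25) = 875; w3·w3 = 15·15 + (-5)·(-5) = 250
λ ≈ 875/250 = 3.5000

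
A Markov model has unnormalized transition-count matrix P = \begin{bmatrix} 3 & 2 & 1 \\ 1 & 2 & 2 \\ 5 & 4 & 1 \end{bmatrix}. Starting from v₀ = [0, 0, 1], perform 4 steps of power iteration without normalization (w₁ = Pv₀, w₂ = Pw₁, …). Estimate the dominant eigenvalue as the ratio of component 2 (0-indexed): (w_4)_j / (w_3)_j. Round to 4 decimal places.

w1 = Pv₀ = (3·0 + 2·0 + 1·1; 1·0 + 2·0 + 2·1; 5·0 + 4·0 + 1·1) = (1, 2, 1)
w2 = Pw1 = (3·1 + 2·2 + 1·1; 1·1 + 2·2 + 2·1; 5·1 + 4·2 + 1·1) = (8, 7, 14)
w3 = Pw2 = (52, 50, 82)
w4 = Pw3 = (338, 316, 542)
Ratio at component: 542 / 82 = 6.6098

6.6098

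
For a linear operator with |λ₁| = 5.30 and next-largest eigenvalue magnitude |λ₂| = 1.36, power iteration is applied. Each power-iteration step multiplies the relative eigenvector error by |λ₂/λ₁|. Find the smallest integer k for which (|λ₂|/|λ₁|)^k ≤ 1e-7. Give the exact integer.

12

|λ₂/λ₁| = 1.36/5.30 = 0.25660
Need k ≥ ln(1e-7) / ln(0.25660) = -16.1181 / -1.3602 ≈ 11.850
Smallest integer k satisfying the bound: 12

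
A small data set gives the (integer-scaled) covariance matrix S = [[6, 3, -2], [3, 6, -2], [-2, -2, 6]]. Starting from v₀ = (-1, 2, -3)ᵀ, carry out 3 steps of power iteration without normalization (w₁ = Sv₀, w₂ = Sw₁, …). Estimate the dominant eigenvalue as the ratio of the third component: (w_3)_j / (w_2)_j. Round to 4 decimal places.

9.3210

w1 = Sv₀ = (6·(-1) + 3·2 + (-2)·(-3); 3·(-1) + 6·2 + (-2)·(-3); (-2)·(-1) + (-2)·2 + 6·(-3)) = (6, 15, -20)
w2 = Sw1 = (6·6 + 3·15 + (-2)·(-20); 3·6 + 6·15 + (-2)·(-20); (-2)·6 + (-2)·15 + 6·(-20)) = (121, 148, -162)
w3 = Sw2 = (1494, 1575, -1510)
Ratio at component: -1510 / -162 = 9.3210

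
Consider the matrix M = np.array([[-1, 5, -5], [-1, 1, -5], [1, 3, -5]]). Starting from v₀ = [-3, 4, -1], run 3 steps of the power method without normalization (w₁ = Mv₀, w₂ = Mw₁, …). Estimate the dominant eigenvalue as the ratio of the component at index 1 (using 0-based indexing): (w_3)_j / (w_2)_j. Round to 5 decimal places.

w1 = Mv₀ = ((-1)·(-3) + 5·4 + (-5)·(-1); (-1)·(-3) + 1·4 + (-5)·(-1); 1·(-3) + 3·4 + (-5)·(-1)) = (28, 12, 14)
w2 = Mw1 = ((-1)·28 + 5·12 + (-5)·14; (-1)·28 + 1·12 + (-5)·14; 1·28 + 3·12 + (-5)·14) = (-38, -86, -6)
w3 = Mw2 = (-362, -18, -266)
Ratio at component: -18 / -86 = 0.20930

λ ≈ 0.20930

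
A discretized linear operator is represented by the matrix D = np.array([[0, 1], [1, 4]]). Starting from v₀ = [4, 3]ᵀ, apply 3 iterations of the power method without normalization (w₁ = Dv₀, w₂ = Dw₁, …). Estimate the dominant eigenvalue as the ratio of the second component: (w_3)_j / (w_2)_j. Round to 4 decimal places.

λ ≈ 4.2388

w1 = Dv₀ = (3, 16)
w2 = Dw1 = (16, 67)
w3 = Dw2 = (67, 284)
Ratio at component: 284 / 67 = 4.2388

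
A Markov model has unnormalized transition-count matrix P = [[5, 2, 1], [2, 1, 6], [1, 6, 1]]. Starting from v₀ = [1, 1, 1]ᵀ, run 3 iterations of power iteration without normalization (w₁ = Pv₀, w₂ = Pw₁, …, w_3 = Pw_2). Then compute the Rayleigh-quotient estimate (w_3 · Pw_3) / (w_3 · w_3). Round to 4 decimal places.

λ ≈ 8.3553

w1 = Pv₀ = (5·1 + 2·1 + 1·1; 2·1 + 1·1 + 6·1; 1·1 + 6·1 + 1·1) = (8, 9, 8)
w2 = Pw1 = (5·8 + 2·9 + 1·8; 2·8 + 1·9 + 6·8; 1·8 + 6·9 + 1·8) = (66, 73, 70)
w3 = Pw2 = (546, 625, 574)
Pw3 = (4554, 5161, 4870)
w3·Pw3 = 546·4554 + 625·5161 + 574·4870 = 8507489; w3·w3 = 546·546 + 625·625 + 574·574 = 1018217
λ ≈ 8507489/1018217 = 8.3553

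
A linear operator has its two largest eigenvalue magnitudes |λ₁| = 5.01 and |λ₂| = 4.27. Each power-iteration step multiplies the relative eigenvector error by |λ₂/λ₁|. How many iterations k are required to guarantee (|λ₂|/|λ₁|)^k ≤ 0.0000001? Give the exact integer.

|λ₂/λ₁| = 4.27/5.01 = 0.85230
Need k ≥ ln(0.0000001) / ln(0.85230) = -16.1181 / -0.1598 ≈ 100.850
Smallest integer k satisfying the bound: 101

101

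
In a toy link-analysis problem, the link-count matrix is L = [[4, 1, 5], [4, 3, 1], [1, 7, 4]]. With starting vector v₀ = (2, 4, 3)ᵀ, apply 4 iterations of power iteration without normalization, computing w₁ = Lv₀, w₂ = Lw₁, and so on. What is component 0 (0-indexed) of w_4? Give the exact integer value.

32319

w1 = Lv₀ = (4·2 + 1·4 + 5·3; 4·2 + 3·4 + 1·3; 1·2 + 7·4 + 4·3) = (27, 23, 42)
w2 = Lw1 = (4·27 + 1·23 + 5·42; 4·27 + 3·23 + 1·42; 1·27 + 7·23 + 4·42) = (341, 219, 356)
w3 = Lw2 = (3363, 2377, 3298)
w4 = Lw3 = (32319, 23881, 33194)
The requested component of w4 is 32319.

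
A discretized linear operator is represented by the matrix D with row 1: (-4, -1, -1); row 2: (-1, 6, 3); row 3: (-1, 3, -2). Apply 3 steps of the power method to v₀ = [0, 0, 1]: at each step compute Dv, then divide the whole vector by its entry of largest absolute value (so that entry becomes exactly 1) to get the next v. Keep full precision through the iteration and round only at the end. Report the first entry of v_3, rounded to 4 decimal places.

-0.3333

Dv0 = (-1.00000, 3.00000, -2.00000); divide by 3.00000 → v1 = (-0.33333, 1.00000, -0.66667)
Dv1 = (1.00000, 4.33333, 4.66667); divide by 4.66667 → v2 = (0.21429, 0.92857, 1.00000)
Dv2 = (-2.78571, 8.35714, 0.57143); divide by 8.35714 → v3 = (-0.33333, 1.00000, 0.06838)
Requested entry of v3: -39/117 = -0.3333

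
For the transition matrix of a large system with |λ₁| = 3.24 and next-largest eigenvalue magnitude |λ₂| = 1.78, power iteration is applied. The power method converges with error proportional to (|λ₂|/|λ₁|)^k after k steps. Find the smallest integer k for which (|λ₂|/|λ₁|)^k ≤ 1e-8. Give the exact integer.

31

|λ₂/λ₁| = 1.78/3.24 = 0.54938
Need k ≥ ln(1e-8) / ln(0.54938) = -18.4207 / -0.5990 ≈ 30.754
Smallest integer k satisfying the bound: 31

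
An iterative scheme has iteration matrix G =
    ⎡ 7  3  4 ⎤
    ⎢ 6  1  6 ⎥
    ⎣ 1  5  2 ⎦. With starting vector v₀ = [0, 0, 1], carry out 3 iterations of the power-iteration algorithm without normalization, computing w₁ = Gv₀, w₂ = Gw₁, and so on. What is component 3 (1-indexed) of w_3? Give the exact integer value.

w1 = Gv₀ = (4, 6, 2)
w2 = Gw1 = (54, 42, 38)
w3 = Gw2 = (656, 594, 340)
The requested component of w3 is 340.

340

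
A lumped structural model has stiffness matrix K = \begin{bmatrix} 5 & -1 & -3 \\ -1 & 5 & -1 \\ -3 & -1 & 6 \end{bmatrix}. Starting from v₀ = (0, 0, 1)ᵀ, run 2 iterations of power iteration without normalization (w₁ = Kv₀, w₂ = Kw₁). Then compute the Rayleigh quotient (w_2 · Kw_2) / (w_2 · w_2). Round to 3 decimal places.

w1 = Kv₀ = (-3, -1, 6)
w2 = Kw1 = (-32, -8, 46)
Kw2 = (-290, -54, 380)
w2·Kw2 = (-32)·(-290) + (-8)·(-54) + 46·380 = 27192; w2·w2 = (-32)·(-32) + (-8)·(-8) + 46·46 = 3204
λ ≈ 27192/3204 = 8.487

8.487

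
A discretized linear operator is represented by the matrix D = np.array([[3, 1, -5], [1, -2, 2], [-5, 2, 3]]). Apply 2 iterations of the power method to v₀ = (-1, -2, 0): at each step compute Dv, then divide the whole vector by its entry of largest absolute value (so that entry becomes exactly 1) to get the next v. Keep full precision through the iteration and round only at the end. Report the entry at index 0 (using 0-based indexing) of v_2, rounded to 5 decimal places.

-0.50000

Dv0 = (-5.000000, 3.000000, 1.000000); divide by -5.000000 → v1 = (1.000000, -0.600000, -0.200000)
Dv1 = (3.400000, 1.800000, -6.800000); divide by -6.800000 → v2 = (-0.500000, -0.264706, 1.000000)
Requested entry of v2: -17/34 = -0.50000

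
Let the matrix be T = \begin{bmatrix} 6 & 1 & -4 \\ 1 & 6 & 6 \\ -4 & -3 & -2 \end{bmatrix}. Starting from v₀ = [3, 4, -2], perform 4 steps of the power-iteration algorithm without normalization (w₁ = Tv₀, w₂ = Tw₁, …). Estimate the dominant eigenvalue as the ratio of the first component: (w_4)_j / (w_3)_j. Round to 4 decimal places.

w1 = Tv₀ = (30, 15, -20)
w2 = Tw1 = (275, 0, -125)
w3 = Tw2 = (2150, -475, -850)
w4 = Tw3 = (15825, -5800, -5475)
Ratio at component: 15825 / 2150 = 7.3605

λ ≈ 7.3605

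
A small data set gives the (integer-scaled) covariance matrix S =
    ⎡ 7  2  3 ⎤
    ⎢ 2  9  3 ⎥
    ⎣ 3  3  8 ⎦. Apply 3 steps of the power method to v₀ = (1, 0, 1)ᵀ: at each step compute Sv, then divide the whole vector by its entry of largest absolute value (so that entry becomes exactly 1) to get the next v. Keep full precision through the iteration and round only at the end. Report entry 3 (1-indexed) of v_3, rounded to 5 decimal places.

1.00000

Sv0 = (10.000000, 5.000000, 11.000000); divide by 11.000000 → v1 = (0.909091, 0.454545, 1.000000)
Sv1 = (10.272727, 8.909091, 12.090909); divide by 12.090909 → v2 = (0.849624, 0.736842, 1.000000)
Sv2 = (10.421053, 11.330827, 12.759398); divide by 12.759398 → v3 = (0.816735, 0.888038, 1.000000)
Requested entry of v3: 1697/1697 = 1.00000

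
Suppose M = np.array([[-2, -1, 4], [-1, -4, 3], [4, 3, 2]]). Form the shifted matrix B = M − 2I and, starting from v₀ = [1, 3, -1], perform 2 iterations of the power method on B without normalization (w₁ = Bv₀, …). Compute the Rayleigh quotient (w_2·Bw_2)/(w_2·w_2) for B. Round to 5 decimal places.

B = M − 2I has rows (-4, -1, 4); (-1, -6, 3); (4, 3, 0)
w1 = Bv₀ = (-11, -22, 13)
w2 = Bw1 = (118, 182, -110)
Bw2 = (-1094, -1540, 1018)
w2·Bw2 = -521352; w2·w2 = 59148; μ ≈ -521352/59148 = -8.81436

-8.81436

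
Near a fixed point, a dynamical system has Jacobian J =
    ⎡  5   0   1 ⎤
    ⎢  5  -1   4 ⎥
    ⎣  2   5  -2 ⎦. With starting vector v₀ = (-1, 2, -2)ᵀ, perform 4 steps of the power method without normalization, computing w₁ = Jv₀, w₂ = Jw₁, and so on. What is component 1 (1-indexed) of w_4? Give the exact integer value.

w1 = Jv₀ = (5·(-1) + 0·2 + 1·(-2); 5·(-1) + (-1)·2 + 4·(-2); 2·(-1) + 5·2 + (-2)·(-2)) = (-7, -15, 12)
w2 = Jw1 = (5·(-7) + 0·(-15) + 1·12; 5·(-7) + (-1)·(-15) + 4·12; 2·(-7) + 5·(-15) + (-2)·12) = (-23, 28, -113)
w3 = Jw2 = (-228, -595, 320)
w4 = Jw3 = (-820, 735, -4071)
The requested component of w4 is -820.

-820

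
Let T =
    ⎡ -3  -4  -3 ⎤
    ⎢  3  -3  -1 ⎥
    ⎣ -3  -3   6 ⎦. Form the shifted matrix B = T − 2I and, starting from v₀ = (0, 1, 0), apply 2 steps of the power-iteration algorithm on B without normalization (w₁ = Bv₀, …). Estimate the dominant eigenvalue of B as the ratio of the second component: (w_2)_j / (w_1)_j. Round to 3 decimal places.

-3.200

B = T − 2I has rows (-5, -4, -3); (3, -5, -1); (-3, -3, 4)
w1 = Bv₀ = ((-5)·0 + (-4)·1 + (-3)·0; 3·0 + (-5)·1 + (-1)·0; (-3)·0 + (-3)·1 + 4·0) = (-4, -5, -3)
w2 = Bw1 = ((-5)·(-4) + (-4)·(-5) + (-3)·(-3); 3·(-4) + (-5)·(-5) + (-1)·(-3); (-3)·(-4) + (-3)·(-5) + 4·(-3)) = (49, 16, 15)
Ratio: 16/-5 = -3.200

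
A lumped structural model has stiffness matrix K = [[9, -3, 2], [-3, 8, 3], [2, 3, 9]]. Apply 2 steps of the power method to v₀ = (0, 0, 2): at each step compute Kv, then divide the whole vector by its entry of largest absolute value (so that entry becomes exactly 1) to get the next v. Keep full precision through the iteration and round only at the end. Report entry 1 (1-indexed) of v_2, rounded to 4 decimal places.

Kv0 = (4.00000, 6.00000, 18.00000); divide by 18.00000 → v1 = (0.22222, 0.33333, 1.00000)
Kv1 = (3.00000, 5.00000, 10.44444); divide by 10.44444 → v2 = (0.28723, 0.47872, 1.00000)
Requested entry of v2: 54/188 = 0.2872

0.2872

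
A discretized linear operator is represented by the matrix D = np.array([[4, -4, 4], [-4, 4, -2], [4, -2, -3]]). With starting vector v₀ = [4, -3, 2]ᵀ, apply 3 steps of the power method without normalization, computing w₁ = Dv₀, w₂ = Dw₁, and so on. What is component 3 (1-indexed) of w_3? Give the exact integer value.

1472

w1 = Dv₀ = (4·4 + (-4)·(-3) + 4·2; (-4)·4 + 4·(-3) + (-2)·2; 4·4 + (-2)·(-3) + (-3)·2) = (36, -32, 16)
w2 = Dw1 = (4·36 + (-4)·(-32) + 4·16; (-4)·36 + 4·(-32) + (-2)·16; 4·36 + (-2)·(-32) + (-3)·16) = (336, -304, 160)
w3 = Dw2 = (3200, -2880, 1472)
The requested component of w3 is 1472.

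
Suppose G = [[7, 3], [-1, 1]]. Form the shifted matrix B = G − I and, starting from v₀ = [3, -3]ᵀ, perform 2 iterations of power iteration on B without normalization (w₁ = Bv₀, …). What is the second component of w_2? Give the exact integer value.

B = G − I has rows (6, 3); (-1, 0)
w1 = Bv₀ = (9, -3)
w2 = Bw1 = (45, -9)
Requested component of w2: -9

-9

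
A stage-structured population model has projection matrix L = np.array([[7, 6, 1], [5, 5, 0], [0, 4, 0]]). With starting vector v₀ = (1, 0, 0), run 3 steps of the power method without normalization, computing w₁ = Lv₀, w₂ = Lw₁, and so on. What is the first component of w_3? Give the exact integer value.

w1 = Lv₀ = (7·1 + 6·0 + 1·0; 5·1 + 5·0 + 0·0; 0·1 + 4·0 + 0·0) = (7, 5, 0)
w2 = Lw1 = (7·7 + 6·5 + 1·0; 5·7 + 5·5 + 0·0; 0·7 + 4·5 + 0·0) = (79, 60, 20)
w3 = Lw2 = (933, 695, 240)
The requested component of w3 is 933.

933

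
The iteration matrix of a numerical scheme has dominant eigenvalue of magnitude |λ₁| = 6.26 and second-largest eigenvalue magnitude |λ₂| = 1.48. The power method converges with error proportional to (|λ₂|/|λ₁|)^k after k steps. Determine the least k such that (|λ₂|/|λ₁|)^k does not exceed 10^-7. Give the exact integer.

12

|λ₂/λ₁| = 1.48/6.26 = 0.23642
Need k ≥ ln(10^-7) / ln(0.23642) = -16.1181 / -1.4421 ≈ 11.177
Smallest integer k satisfying the bound: 12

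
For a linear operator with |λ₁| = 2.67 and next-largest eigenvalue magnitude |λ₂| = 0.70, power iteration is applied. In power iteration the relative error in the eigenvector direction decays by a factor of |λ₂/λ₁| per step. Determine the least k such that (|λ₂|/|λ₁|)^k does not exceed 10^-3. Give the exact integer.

6

|λ₂/λ₁| = 0.70/2.67 = 0.26217
Need k ≥ ln(10^-3) / ln(0.26217) = -6.9078 / -1.3388 ≈ 5.160
Smallest integer k satisfying the bound: 6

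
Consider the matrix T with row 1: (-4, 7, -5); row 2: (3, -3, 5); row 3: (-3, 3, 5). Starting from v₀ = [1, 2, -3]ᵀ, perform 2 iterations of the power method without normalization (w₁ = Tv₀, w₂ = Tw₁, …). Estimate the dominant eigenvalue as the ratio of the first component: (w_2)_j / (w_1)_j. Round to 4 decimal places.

w1 = Tv₀ = (25, -18, -12)
w2 = Tw1 = (-166, 69, -189)
Ratio at component: -166 / 25 = -6.6400

λ ≈ -6.6400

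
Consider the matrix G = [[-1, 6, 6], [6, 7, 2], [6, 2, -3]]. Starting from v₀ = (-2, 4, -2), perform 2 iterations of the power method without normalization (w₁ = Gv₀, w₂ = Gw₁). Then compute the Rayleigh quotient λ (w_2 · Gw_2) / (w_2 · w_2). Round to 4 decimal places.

w1 = Gv₀ = (14, 12, 2)
w2 = Gw1 = (70, 172, 102)
Gw2 = (1574, 1828, 458)
w2·Gw2 = 70·1574 + 172·1828 + 102·458 = 471312; w2·w2 = 70·70 + 172·172 + 102·102 = 44888
λ ≈ 471312/44888 = 10.4997

10.4997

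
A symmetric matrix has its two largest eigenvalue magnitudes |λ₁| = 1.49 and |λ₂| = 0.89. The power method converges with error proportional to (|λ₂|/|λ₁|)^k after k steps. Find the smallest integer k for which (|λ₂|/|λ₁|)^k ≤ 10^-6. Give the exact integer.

27

|λ₂/λ₁| = 0.89/1.49 = 0.59732
Need k ≥ ln(10^-6) / ln(0.59732) = -13.8155 / -0.5153 ≈ 26.810
Smallest integer k satisfying the bound: 27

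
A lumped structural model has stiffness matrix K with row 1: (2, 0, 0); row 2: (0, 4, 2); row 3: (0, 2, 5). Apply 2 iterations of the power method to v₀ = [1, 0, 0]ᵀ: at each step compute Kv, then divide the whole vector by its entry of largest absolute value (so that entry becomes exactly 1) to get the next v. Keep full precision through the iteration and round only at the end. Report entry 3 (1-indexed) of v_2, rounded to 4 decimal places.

0.0000

Kv0 = (2.00000, 0.00000, 0.00000); divide by 2.00000 → v1 = (1.00000, 0.00000, 0.00000)
Kv1 = (2.00000, 0.00000, 0.00000); divide by 2.00000 → v2 = (1.00000, 0.00000, 0.00000)
Requested entry of v2: 0/4 = 0.0000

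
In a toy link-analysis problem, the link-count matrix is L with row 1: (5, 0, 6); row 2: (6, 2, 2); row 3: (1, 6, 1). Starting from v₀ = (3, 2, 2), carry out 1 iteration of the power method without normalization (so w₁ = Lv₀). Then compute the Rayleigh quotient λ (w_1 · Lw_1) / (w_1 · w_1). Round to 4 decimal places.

λ ≈ 9.5909

w1 = Lv₀ = (5·3 + 0·2 + 6·2; 6·3 + 2·2 + 2·2; 1·3 + 6·2 + 1·2) = (27, 26, 17)
Lw1 = (237, 248, 200)
w1·Lw1 = 27·237 + 26·248 + 17·200 = 16247; w1·w1 = 27·27 + 26·26 + 17·17 = 1694
λ ≈ 16247/1694 = 9.5909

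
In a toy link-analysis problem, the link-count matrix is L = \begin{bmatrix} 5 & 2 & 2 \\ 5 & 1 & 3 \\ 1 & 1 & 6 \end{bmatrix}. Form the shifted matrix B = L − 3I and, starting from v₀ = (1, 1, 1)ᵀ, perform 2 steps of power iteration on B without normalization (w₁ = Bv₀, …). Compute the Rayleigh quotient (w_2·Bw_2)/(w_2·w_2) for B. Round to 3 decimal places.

B = L − 3I has rows (2, 2, 2); (5, -2, 3); (1, 1, 3)
w1 = Bv₀ = (2·1 + 2·1 + 2·1; 5·1 + (-2)·1 + 3·1; 1·1 + 1·1 + 3·1) = (6, 6, 5)
w2 = Bw1 = (2·6 + 2·6 + 2·5; 5·6 + (-2)·6 + 3·5; 1·6 + 1·6 + 3·5) = (34, 33, 27)
Bw2 = (188, 185, 148)
w2·Bw2 = 16493; w2·w2 = 2974; μ ≈ 16493/2974 = 5.546

μ ≈ 5.546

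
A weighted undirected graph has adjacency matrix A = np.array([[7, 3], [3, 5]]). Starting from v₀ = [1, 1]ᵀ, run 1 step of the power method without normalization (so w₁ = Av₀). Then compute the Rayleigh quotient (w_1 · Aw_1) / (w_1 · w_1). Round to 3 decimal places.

w1 = Av₀ = (10, 8)
Aw1 = (94, 70)
w1·Aw1 = 10·94 + 8·70 = 1500; w1·w1 = 10·10 + 8·8 = 164
λ ≈ 1500/164 = 9.146

λ ≈ 9.146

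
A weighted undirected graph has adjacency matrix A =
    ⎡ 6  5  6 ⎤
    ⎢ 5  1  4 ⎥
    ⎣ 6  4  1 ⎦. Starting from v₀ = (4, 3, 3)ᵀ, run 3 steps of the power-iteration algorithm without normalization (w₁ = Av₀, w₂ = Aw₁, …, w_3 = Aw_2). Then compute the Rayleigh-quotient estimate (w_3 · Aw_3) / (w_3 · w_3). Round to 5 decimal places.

λ ≈ 13.31055

w1 = Av₀ = (6·4 + 5·3 + 6·3; 5·4 + 1·3 + 4·3; 6·4 + 4·3 + 1·3) = (57, 35, 39)
w2 = Aw1 = (6·57 + 5·35 + 6·39; 5·57 + 1·35 + 4·39; 6·57 + 4·35 + 1·39) = (751, 476, 521)
w3 = Aw2 = (10012, 6315, 6931)
Aw3 = (133233, 84099, 92263)
w3·Aw3 = 10012·133233 + 6315·84099 + 6931·92263 = 2504488834; w3·w3 = 10012·10012 + 6315·6315 + 6931·6931 = 188158130
λ ≈ 2504488834/188158130 = 13.31055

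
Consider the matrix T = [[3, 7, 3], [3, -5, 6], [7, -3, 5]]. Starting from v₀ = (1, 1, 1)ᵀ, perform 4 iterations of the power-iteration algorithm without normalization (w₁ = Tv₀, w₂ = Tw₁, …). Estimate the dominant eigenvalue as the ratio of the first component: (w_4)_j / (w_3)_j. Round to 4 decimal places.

w1 = Tv₀ = (13, 4, 9)
w2 = Tw1 = (94, 73, 124)
w3 = Tw2 = (1165, 661, 1059)
w4 = Tw3 = (11299, 6544, 11467)
Ratio at component: 11299 / 1165 = 9.6987

9.6987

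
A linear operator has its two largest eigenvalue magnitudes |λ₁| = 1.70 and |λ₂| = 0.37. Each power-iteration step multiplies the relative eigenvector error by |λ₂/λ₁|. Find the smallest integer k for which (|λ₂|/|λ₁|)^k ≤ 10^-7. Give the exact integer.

|λ₂/λ₁| = 0.37/1.70 = 0.21765
Need k ≥ ln(10^-7) / ln(0.21765) = -16.1181 / -1.5249 ≈ 10.570
Smallest integer k satisfying the bound: 11

11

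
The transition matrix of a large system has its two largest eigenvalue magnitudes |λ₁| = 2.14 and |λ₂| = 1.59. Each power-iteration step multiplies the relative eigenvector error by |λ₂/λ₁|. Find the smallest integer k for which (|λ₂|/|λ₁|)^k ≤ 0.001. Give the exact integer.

24

|λ₂/λ₁| = 1.59/2.14 = 0.74299
Need k ≥ ln(0.001) / ln(0.74299) = -6.9078 / -0.2971 ≈ 23.253
Smallest integer k satisfying the bound: 24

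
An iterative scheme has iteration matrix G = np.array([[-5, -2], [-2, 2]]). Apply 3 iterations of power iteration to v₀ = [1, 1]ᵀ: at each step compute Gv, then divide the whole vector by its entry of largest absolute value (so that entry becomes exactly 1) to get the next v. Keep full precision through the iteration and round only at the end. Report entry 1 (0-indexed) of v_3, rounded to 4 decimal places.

0.2069

Gv0 = (-7.00000, 0.00000); divide by -7.00000 → v1 = (1.00000, 0.00000)
Gv1 = (-5.00000, -2.00000); divide by -5.00000 → v2 = (1.00000, 0.40000)
Gv2 = (-5.80000, -1.20000); divide by -5.80000 → v3 = (1.00000, 0.20690)
Requested entry of v3: -42/-203 = 0.2069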